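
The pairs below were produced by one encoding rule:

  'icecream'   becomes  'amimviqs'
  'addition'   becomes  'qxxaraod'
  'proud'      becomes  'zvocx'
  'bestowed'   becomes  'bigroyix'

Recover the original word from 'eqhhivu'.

gallery

i(8)→a(0) and c(2)→m(12) fit y≡11x+16 (mod 26); the inverse of 11 mod 26 is 19. This is an affine cipher: with a=0,…,z=25, each position x becomes (11x+16) mod 26.
Reversing it on eqhhivu: e(4)→19·(4−16)≡6=g; q(16)→19·(16−16)≡0=a; h(7)→19·(7−16)≡11=l; h(7)→19·(7−16)≡11=l; i(8)→19·(8−16)≡4=e; v(21)→19·(21−16)≡17=r; u(20)→19·(20−16)≡24=y (all mod 26).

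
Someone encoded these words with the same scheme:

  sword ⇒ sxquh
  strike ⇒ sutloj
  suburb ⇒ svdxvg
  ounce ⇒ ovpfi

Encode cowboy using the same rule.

In sword: s→s is +0, w→x is +1, o→q is +2, r→u is +3 — the shift increases by 1 each position. The shift increases by 1 at each position, starting from +0: 0, 1, 2, ….
Applying it to cowboy: c+0=c, o+1=p, w+2=y, b+3=e, o+4=s, y+5=d.

cpyesd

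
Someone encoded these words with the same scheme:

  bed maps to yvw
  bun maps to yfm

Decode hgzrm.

Letters are reflected about the middle of the alphabet (position → 25−position): Atbash.
Decoding hgzrm: h↔s, g↔t, z↔a, r↔i, m↔n.

stain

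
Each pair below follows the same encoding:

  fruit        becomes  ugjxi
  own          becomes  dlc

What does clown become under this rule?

radlc

This is a Caesar cipher with shift 15.
On clown: c+15=r, l+15=a, o+15=d, w+15=l, n+15=c.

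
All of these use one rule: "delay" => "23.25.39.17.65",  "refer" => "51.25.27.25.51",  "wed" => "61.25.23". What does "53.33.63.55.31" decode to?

sixth

The formula is n = 2×(alphabet index, a=1) + 15.
Reversing it on 53.33.63.55.31: 53→(53−15)÷2=19=s, 33→(33−15)÷2=9=i, 63→(63−15)÷2=24=x, 55→(55−15)÷2=20=t, 31→(31−15)÷2=8=h.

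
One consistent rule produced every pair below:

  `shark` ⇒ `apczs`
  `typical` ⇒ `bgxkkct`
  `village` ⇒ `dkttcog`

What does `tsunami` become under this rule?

The rule splits by letter class: vowels +2, consonants +8.
Applying it to tsunami: t(cons)+8=b, s(cons)+8=a, u(vowel)+2=w, n(cons)+8=v, a(vowel)+2=c, m(cons)+8=u, i(vowel)+2=k.

bawvcuk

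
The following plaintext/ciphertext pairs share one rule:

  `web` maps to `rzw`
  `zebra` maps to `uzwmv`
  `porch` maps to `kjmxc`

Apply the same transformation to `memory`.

Compare letters: w→r is +21, e→z is +21, b→w is +21 — a constant shift. Every letter moves 21 places later in the alphabet, wrapping around z→a.
Applying it to memory: m+21=h, e+21=z, m+21=h, o+21=j, r+21=m, y+21=t.

hzhjmt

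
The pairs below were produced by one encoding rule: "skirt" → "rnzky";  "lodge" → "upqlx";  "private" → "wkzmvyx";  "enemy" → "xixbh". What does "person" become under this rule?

s(18)→r(17) and k(10)→n(13) fit y≡7x+21 (mod 26); the inverse of 7 mod 26 is 15. This is an affine cipher: with a=0,…,z=25, each position x becomes (7x+21) mod 26.
For person: p(15)→7·15+21≡22=w; e(4)→7·4+21≡23=x; r(17)→7·17+21≡10=k; s(18)→7·18+21≡17=r; o(14)→7·14+21≡15=p; n(13)→7·13+21≡8=i (all mod 26).

wxkrpi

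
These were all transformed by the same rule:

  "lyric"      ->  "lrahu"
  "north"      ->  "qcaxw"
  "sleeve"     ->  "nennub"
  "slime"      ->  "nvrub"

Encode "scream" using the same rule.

The output letters match the input read backwards, each shifted +9: lyric reversed is ciryl. The word is reversed, then every letter is shifted forward by 9.
On scream: reverse → maercs; then shift: m+9=v, a+9=j, e+9=n, r+9=a, c+9=l, s+9=b.

vjnalb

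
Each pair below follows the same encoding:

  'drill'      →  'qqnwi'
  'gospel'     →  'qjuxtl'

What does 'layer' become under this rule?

wjdfq

The output letters match the input read backwards, each shifted +5: drill reversed is llird. The word is reversed, then every letter is shifted forward by 5.
Applying it to layer: reverse → reyal; then shift: r+5=w, e+5=j, y+5=d, a+5=f, l+5=q.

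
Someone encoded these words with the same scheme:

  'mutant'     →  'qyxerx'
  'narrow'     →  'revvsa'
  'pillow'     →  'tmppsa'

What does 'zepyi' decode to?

value

Compare letters: m→q is +4, u→y is +4, t→x is +4 — a constant shift. Every letter moves 4 places later in the alphabet, wrapping around z→a.
Reversing it on zepyi: z−4=v, e−4=a, p−4=l, y−4=u, i−4=e.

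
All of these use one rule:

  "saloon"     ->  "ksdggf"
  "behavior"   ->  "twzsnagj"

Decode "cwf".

Compare letters: s→k is +18, a→s is +18, l→d is +18 — a constant shift. This is a Caesar cipher with shift 18.
Decoding cwf: c−18=k, w−18=e, f−18=n.

ken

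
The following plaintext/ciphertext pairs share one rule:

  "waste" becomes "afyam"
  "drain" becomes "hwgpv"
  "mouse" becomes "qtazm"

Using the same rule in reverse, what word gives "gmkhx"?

In waste: w→a is +4, a→f is +5, s→y is +6, t→a is +7 — the shift increases by 1 each position. The shift increases by 1 at each position, starting from +4: 4, 5, 6, ….
Decoding gmkhx: g−4=c, m−5=h, k−6=e, h−7=a, x−8=p.

cheap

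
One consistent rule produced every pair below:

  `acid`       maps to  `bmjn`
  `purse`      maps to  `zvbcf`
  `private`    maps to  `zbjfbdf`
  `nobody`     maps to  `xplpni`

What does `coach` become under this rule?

mpbmr

The shift depends on letter class: consonant c→m is +10, but vowel a→b is +1. Two shifts are in play — +1 for a/e/i/o/u, +10 for every other letter.
Applying it to coach: c(cons)+10=m, o(vowel)+1=p, a(vowel)+1=b, c(cons)+10=m, h(cons)+10=r.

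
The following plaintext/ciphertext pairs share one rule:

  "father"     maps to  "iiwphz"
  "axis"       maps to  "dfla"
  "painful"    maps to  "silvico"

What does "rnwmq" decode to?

often

Shifts by position in father: pos 0: f→i (+3), pos 1: a→i (+8), pos 2: t→w (+3), pos 3: h→p (+8) — repeating every 2. It's a Vigenère-style cipher with numeric key [3,8]: position i shifts by key[i mod 2].
Undoing it on rnwmq: r−3=o, n−8=f, w−3=t, m−8=e, q−3=n.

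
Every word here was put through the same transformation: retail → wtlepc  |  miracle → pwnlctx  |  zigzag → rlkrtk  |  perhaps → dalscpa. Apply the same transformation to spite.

The output letters match the input read backwards, each shifted +11: retail reversed is liater. Read the word backwards and shift each letter +11.
For spite: reverse → etips; then shift: e+11=p, t+11=e, i+11=t, p+11=a, s+11=d.

petad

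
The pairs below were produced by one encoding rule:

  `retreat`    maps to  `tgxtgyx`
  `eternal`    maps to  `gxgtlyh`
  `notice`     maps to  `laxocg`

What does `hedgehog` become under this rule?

r(17)→t(19) and e(4)→g(6) fit y≡15x+24 (mod 26); the inverse of 15 mod 26 is 7. Each letter's alphabet position (a=0..z=25) is mapped through 15·x+24 mod 26 — an affine cipher.
On hedgehog: h(7)→15·7+24≡25=z; e(4)→15·4+24≡6=g; d(3)→15·3+24≡17=r; g(6)→15·6+24≡10=k; e(4)→15·4+24≡6=g; h(7)→15·7+24≡25=z; o(14)→15·14+24≡0=a; g(6)→15·6+24≡10=k (all mod 26).

zgrkgzak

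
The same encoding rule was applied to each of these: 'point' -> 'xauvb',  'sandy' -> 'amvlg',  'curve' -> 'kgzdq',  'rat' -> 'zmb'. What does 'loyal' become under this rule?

The shift depends on letter class: consonant p→x is +8, but vowel o→a is +12. Two shifts are in play — +12 for a/e/i/o/u, +8 for every other letter.
Applying it to loyal: l(cons)+8=t, o(vowel)+12=a, y(cons)+8=g, a(vowel)+12=m, l(cons)+8=t.

tagmt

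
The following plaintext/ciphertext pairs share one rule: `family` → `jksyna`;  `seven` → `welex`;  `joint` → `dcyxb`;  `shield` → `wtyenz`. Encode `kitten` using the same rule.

f(5)→j(9) and a(0)→k(10) fit y≡5x+10 (mod 26); the inverse of 5 mod 26 is 21. Treating letters as 0–25, the rule is x ↦ 5x + 10 (mod 26).
On kitten: k(10)→5·10+10≡8=i; i(8)→5·8+10≡24=y; t(19)→5·19+10≡1=b; t(19)→5·19+10≡1=b; e(4)→5·4+10≡4=e; n(13)→5·13+10≡23=x (all mod 26).

iybbex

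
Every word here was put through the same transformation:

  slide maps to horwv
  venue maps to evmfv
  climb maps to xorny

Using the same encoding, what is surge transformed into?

Each pair mirrors across the alphabet (s↔h, l↔o, i↔r): positions sum to 25. Each letter is replaced by its mirror in the alphabet: a↔z, b↔y, c↔x, and so on (the Atbash cipher).
For surge: s↔h, u↔f, r↔i, g↔t, e↔v.

hfitv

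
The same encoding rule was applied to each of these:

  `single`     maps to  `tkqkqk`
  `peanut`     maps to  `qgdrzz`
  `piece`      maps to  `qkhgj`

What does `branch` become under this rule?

In single: s→t is +1, i→k is +2, n→q is +3, g→k is +4 — the shift increases by 1 each position. Each letter shifts forward by (position + 1), i.e. 1, 2, 3, … — the shift grows by one for each successive letter.
Applying it to branch: b+1=c, r+2=t, a+3=d, n+4=r, c+5=h, h+6=n.

ctdrhn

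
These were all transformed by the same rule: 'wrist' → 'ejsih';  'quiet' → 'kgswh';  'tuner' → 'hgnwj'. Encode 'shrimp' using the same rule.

itjsol

w(22)→e(4) and r(17)→j(9) fit y≡25x+0 (mod 26); the inverse of 25 mod 26 is 25. This is an affine cipher: with a=0,…,z=25, each position x becomes (25x+0) mod 26.
For shrimp: s(18)→25·18+0≡8=i; h(7)→25·7+0≡19=t; r(17)→25·17+0≡9=j; i(8)→25·8+0≡18=s; m(12)→25·12+0≡14=o; p(15)→25·15+0≡11=l (all mod 26).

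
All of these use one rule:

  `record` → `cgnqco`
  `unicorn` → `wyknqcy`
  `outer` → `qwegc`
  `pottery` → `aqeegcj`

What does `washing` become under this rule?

Two shifts are in play — +2 for a/e/i/o/u, +11 for every other letter.
On washing: w(cons)+11=h, a(vowel)+2=c, s(cons)+11=d, h(cons)+11=s, i(vowel)+2=k, n(cons)+11=y, g(cons)+11=r.

hcdskyr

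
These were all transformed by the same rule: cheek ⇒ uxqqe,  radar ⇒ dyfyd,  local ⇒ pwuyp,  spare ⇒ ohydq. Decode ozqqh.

steep

This is an affine cipher: with a=0,…,z=25, each position x becomes (11x+24) mod 26.
Decoding ozqqh: o(14)→19·(14−24)≡18=s; z(25)→19·(25−24)≡19=t; q(16)→19·(16−24)≡4=e; q(16)→19·(16−24)≡4=e; h(7)→19·(7−24)≡15=p (all mod 26).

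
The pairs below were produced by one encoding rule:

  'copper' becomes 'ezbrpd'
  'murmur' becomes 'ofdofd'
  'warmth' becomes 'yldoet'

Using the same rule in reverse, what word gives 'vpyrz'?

tempo

Shifts by position in copper: pos 0: c→e (+2), pos 1: o→z (+11), pos 2: p→b (+12), pos 3: p→r (+2), pos 4: e→p (+11), pos 5: r→d (+12) — repeating every 3. The shifts repeat in a cycle of length 3: positions 0,1,… shift by +2, +11, +12, then the pattern repeats.
Decoding vpyrz: v−2=t, p−11=e, y−12=m, r−2=p, z−11=o.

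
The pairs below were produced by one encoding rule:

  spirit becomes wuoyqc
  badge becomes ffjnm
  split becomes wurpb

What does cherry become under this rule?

In spirit: s→w is +4, p→u is +5, i→o is +6, r→y is +7 — the shift increases by 1 each position. Letter i (0-indexed) is shifted by i+4, so successive shifts are 4, 5, 6, ….
For cherry: c+4=g, h+5=m, e+6=k, r+7=y, r+8=z, y+9=h.

gmkyzh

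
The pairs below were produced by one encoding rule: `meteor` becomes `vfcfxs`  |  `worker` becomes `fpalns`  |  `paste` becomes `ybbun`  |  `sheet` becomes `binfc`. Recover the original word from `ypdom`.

pound

It's a Vigenère-style cipher with numeric key [9,1]: position i shifts by key[i mod 2].
Undoing it on ypdom: y−9=p, p−1=o, d−9=u, o−1=n, m−9=d.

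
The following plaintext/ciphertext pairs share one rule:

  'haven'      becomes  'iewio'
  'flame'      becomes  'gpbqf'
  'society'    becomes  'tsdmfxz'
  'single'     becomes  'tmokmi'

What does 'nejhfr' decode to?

maiden

The shifts repeat in a cycle of length 2: positions 0,1,… shift by +1, +4, then the pattern repeats.
Undoing it on nejhfr: n−1=m, e−4=a, j−1=i, h−4=d, f−1=e, r−4=n.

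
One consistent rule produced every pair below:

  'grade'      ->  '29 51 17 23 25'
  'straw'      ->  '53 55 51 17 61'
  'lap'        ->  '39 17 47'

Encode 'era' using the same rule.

g(#7)→29 and r(#18)→51: differences scale by 2, so n = 2·pos + 15. With a=1..z=26, the number is 2·pos + 15.
Applying it to era: e=5→25, r=18→51, a=1→17.

25 51 17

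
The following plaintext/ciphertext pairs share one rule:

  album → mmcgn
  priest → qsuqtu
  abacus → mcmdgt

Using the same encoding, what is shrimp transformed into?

tisunq

The shift depends on letter class: consonant l→m is +1, but vowel a→m is +12. Vowels shift forward by 12 and consonants shift forward by 1.
Applying it to shrimp: s(cons)+1=t, h(cons)+1=i, r(cons)+1=s, i(vowel)+12=u, m(cons)+1=n, p(cons)+1=q.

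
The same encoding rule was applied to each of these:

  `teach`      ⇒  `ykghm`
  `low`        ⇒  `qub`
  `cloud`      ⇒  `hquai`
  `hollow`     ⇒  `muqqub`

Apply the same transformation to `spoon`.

The shift depends on letter class: consonant t→y is +5, but vowel e→k is +6. Two shifts are in play — +6 for a/e/i/o/u, +5 for every other letter.
On spoon: s(cons)+5=x, p(cons)+5=u, o(vowel)+6=u, o(vowel)+6=u, n(cons)+5=s.

xuuus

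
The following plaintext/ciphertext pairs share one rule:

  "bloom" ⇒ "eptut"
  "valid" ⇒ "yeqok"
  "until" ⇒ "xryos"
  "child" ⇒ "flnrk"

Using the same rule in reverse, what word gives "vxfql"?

stake

In bloom: b→e is +3, l→p is +4, o→t is +5, o→u is +6 — the shift increases by 1 each position. Letter i (0-indexed) is shifted by i+3, so successive shifts are 3, 4, 5, ….
Reversing it on vxfql: v−3=s, x−4=t, f−5=a, q−6=k, l−7=e.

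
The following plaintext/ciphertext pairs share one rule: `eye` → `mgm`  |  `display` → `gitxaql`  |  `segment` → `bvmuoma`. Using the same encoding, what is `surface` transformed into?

The output letters match the input read backwards, each shifted +8: eye reversed is eye. Read the word backwards and shift each letter +8.
Applying it to surface: reverse → ecafrus; then shift: e+8=m, c+8=k, a+8=i, f+8=n, r+8=z, u+8=c, s+8=a.

mkinzca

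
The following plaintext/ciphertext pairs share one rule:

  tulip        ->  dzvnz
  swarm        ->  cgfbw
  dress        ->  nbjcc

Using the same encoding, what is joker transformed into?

Two shifts are in play — +5 for a/e/i/o/u, +10 for every other letter.
For joker: j(cons)+10=t, o(vowel)+5=t, k(cons)+10=u, e(vowel)+5=j, r(cons)+10=b.

ttujb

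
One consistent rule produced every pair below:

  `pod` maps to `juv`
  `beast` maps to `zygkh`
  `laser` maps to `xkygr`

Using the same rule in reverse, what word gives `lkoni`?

The output letters match the input read backwards, each shifted +6: pod reversed is dop. Read the word backwards and shift each letter +6.
Reversing it on lkoni: shift back: l−6=f, k−6=e, o−6=i, n−6=h, i−6=c → feihc; then reverse → chief.

chief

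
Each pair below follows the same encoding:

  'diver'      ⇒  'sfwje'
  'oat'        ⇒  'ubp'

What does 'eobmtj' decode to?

island

The output letters match the input read backwards, each shifted +1: diver reversed is revid. The word is reversed, then every letter is shifted forward by 1.
Undoing it on eobmtj: shift back: e−1=d, o−1=n, b−1=a, m−1=l, t−1=s, j−1=i → dnalsi; then reverse → island.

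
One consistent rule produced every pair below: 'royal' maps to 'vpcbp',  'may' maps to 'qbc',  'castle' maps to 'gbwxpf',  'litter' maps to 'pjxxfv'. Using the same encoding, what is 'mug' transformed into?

qvk

Vowels shift forward by 1 and consonants shift forward by 4.
On mug: m(cons)+4=q, u(vowel)+1=v, g(cons)+4=k.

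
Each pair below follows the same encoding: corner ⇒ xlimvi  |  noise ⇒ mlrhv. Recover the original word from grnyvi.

Letters are reflected about the middle of the alphabet (position → 25−position): Atbash.
Undoing it on grnyvi: g↔t, r↔i, n↔m, y↔b, v↔e, i↔r.

timber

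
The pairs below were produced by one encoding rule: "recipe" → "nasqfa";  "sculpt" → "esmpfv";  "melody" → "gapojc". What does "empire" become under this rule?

r(17)→n(13) and e(4)→a(0) fit y≡17x+10 (mod 26); the inverse of 17 mod 26 is 23. Treating letters as 0–25, the rule is x ↦ 17x + 10 (mod 26).
For empire: e(4)→17·4+10≡0=a; m(12)→17·12+10≡6=g; p(15)→17·15+10≡5=f; i(8)→17·8+10≡16=q; r(17)→17·17+10≡13=n; e(4)→17·4+10≡0=a (all mod 26).

agfqna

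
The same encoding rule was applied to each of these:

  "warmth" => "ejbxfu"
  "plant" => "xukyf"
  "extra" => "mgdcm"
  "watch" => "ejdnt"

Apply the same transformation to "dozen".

lxjpz

In warmth: w→e is +8, a→j is +9, r→b is +10, m→x is +11 — the shift increases by 1 each position. Each letter shifts forward by (position + 8), i.e. 8, 9, 10, … — the shift grows by one for each successive letter.
Applying it to dozen: d+8=l, o+9=x, z+10=j, e+11=p, n+12=z.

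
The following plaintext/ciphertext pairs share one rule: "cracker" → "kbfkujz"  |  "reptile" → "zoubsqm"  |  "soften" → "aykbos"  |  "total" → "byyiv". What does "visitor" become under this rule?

dsxqdtz

The shifts repeat in a cycle of length 3: positions 0,1,… shift by +8, +10, +5, then the pattern repeats.
Applying it to visitor: v+8=d, i+10=s, s+5=x, i+8=q, t+10=d, o+5=t, r+8=z.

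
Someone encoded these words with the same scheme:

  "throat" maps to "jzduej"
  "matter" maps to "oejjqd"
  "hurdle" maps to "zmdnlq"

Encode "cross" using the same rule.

kdugg

Treating letters as 0–25, the rule is x ↦ 3x + 4 (mod 26).
For cross: c(2)→3·2+4≡10=k; r(17)→3·17+4≡3=d; o(14)→3·14+4≡20=u; s(18)→3·18+4≡6=g; s(18)→3·18+4≡6=g (all mod 26).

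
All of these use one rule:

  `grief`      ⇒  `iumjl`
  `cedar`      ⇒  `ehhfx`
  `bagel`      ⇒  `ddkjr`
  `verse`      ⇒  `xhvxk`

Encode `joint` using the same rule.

lrmsz

In grief: g→i is +2, r→u is +3, i→m is +4, e→j is +5 — the shift increases by 1 each position. Each letter shifts forward by (position + 2), i.e. 2, 3, 4, … — the shift grows by one for each successive letter.
On joint: j+2=l, o+3=r, i+4=m, n+5=s, t+6=z.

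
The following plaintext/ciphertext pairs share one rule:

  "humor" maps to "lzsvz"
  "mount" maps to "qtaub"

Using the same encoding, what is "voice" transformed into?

ztojm

Letter i (0-indexed) is shifted by i+4, so successive shifts are 4, 5, 6, ….
Applying it to voice: v+4=z, o+5=t, i+6=o, c+7=j, e+8=m.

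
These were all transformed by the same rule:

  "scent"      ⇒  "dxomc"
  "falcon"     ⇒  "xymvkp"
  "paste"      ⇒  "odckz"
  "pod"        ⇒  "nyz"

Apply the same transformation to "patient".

Two steps: reverse the string, then apply a Caesar shift of +10.
On patient: reverse → tneitap; then shift: t+10=d, n+10=x, e+10=o, i+10=s, t+10=d, a+10=k, p+10=z.

dxosdkz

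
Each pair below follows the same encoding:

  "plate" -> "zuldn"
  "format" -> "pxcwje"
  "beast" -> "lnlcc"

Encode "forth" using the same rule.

pxcdq

Shifts by position in plate: pos 0: p→z (+10), pos 1: l→u (+9), pos 2: a→l (+11), pos 3: t→d (+10), pos 4: e→n (+9) — repeating every 3. It's a Vigenère-style cipher with numeric key [10,9,11]: position i shifts by key[i mod 3].
Applying it to forth: f+10=p, o+9=x, r+11=c, t+10=d, h+9=q.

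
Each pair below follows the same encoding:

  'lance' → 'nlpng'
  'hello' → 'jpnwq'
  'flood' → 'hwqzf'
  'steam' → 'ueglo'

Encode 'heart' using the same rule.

jpccv

Shifts by position in lance: pos 0: l→n (+2), pos 1: a→l (+11), pos 2: n→p (+2), pos 3: c→n (+11) — repeating every 2. A repeating key of period 2 is used — shifts +2, +11 over and over.
For heart: h+2=j, e+11=p, a+2=c, r+11=c, t+2=v.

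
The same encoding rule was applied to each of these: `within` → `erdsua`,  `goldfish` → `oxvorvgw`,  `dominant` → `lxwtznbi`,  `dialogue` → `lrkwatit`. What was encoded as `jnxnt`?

In within: w→e is +8, i→r is +9, t→d is +10, h→s is +11 — the shift increases by 1 each position. Letter i (0-indexed) is shifted by i+8, so successive shifts are 8, 9, 10, ….
Reversing it on jnxnt: j−8=b, n−9=e, x−10=n, n−11=c, t−12=h.

bench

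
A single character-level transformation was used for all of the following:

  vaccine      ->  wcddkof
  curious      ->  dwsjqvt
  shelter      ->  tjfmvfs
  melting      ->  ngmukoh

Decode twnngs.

Shifts by position in vaccine: pos 0: v→w (+1), pos 1: a→c (+2), pos 2: c→d (+1), pos 3: c→d (+1), pos 4: i→k (+2), pos 5: n→o (+1) — repeating every 3. It's a Vigenère-style cipher with numeric key [1,2,1]: position i shifts by key[i mod 3].
Decoding twnngs: t−1=s, w−2=u, n−1=m, n−1=m, g−2=e, s−1=r.

summer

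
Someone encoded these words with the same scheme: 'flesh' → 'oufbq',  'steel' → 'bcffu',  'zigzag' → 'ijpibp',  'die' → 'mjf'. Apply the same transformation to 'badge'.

kbmpf

The shift depends on letter class: consonant f→o is +9, but vowel e→f is +1. The rule splits by letter class: vowels +1, consonants +9.
On badge: b(cons)+9=k, a(vowel)+1=b, d(cons)+9=m, g(cons)+9=p, e(vowel)+1=f.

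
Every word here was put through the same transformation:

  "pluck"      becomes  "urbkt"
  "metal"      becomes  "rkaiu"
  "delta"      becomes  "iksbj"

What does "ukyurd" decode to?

permit

In pluck: p→u is +5, l→r is +6, u→b is +7, c→k is +8 — the shift increases by 1 each position. Each letter shifts forward by (position + 5), i.e. 5, 6, 7, … — the shift grows by one for each successive letter.
Decoding ukyurd: u−5=p, k−6=e, y−7=r, u−8=m, r−9=i, d−10=t.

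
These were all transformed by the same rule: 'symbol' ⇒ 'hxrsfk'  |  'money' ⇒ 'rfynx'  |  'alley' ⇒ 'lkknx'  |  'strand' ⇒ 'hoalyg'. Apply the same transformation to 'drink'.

s(18)→h(7) and y(24)→x(23) fit y≡7x+11 (mod 26); the inverse of 7 mod 26 is 15. Each letter's alphabet position (a=0..z=25) is mapped through 7·x+11 mod 26 — an affine cipher.
For drink: d(3)→7·3+11≡6=g; r(17)→7·17+11≡0=a; i(8)→7·8+11≡15=p; n(13)→7·13+11≡24=y; k(10)→7·10+11≡3=d (all mod 26).

gapyd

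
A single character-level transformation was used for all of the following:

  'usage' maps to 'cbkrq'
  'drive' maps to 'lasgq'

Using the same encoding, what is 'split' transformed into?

In usage: u→c is +8, s→b is +9, a→k is +10, g→r is +11 — the shift increases by 1 each position. The shift increases by 1 at each position, starting from +8: 8, 9, 10, ….
For split: s+8=a, p+9=y, l+10=v, i+11=t, t+12=f.

ayvtf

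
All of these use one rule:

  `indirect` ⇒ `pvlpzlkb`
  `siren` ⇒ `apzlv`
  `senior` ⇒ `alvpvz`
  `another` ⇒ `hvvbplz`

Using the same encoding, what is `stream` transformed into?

The shift depends on letter class: consonant n→v is +8, but vowel i→p is +7. Two shifts are in play — +7 for a/e/i/o/u, +8 for every other letter.
On stream: s(cons)+8=a, t(cons)+8=b, r(cons)+8=z, e(vowel)+7=l, a(vowel)+7=h, m(cons)+8=u.

abzlhu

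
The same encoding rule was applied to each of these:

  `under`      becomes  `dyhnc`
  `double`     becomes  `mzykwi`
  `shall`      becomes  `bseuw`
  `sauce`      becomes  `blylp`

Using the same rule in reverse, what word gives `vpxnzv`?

The shifts repeat in a cycle of length 3: positions 0,1,… shift by +9, +11, +4, then the pattern repeats.
Undoing it on vpxnzv: v−9=m, p−11=e, x−4=t, n−9=e, z−11=o, v−4=r.

meteor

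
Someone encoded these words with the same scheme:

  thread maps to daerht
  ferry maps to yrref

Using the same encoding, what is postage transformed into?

egatsop

The output letters match the input read backwards: thread reversed is daerht. The word is simply reversed.
Applying it to postage: reverse → egatsop.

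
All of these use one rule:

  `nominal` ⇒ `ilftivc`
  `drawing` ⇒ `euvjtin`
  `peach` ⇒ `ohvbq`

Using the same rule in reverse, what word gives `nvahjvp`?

n(13)→i(8) and o(14)→l(11) fit y≡3x+21 (mod 26); the inverse of 3 mod 26 is 9. Treating letters as 0–25, the rule is x ↦ 3x + 21 (mod 26).
Reversing it on nvahjvp: n(13)→9·(13−21)≡6=g; v(21)→9·(21−21)≡0=a; a(0)→9·(0−21)≡19=t; h(7)→9·(7−21)≡4=e; j(9)→9·(9−21)≡22=w; v(21)→9·(21−21)≡0=a; p(15)→9·(15−21)≡24=y (all mod 26).

gateway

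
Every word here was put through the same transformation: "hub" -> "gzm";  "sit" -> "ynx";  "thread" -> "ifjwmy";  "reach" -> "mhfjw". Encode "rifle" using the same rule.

The output letters match the input read backwards, each shifted +5: hub reversed is buh. The word is reversed, then every letter is shifted forward by 5.
Applying it to rifle: reverse → elfir; then shift: e+5=j, l+5=q, f+5=k, i+5=n, r+5=w.

jqknw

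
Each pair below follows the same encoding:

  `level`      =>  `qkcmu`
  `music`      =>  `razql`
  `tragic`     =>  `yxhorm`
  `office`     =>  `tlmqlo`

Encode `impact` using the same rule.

nswild

In level: l→q is +5, e→k is +6, v→c is +7, e→m is +8 — the shift increases by 1 each position. Each letter shifts forward by (position + 5), i.e. 5, 6, 7, … — the shift grows by one for each successive letter.
On impact: i+5=n, m+6=s, p+7=w, a+8=i, c+9=l, t+10=d.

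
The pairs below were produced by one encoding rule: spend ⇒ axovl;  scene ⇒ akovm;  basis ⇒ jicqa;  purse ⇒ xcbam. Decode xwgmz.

power

Shifts by position in spend: pos 0: s→a (+8), pos 1: p→x (+8), pos 2: e→o (+10), pos 3: n→v (+8), pos 4: d→l (+8) — repeating every 3. It's a Vigenère-style cipher with numeric key [8,8,10]: position i shifts by key[i mod 3].
Reversing it on xwgmz: x−8=p, w−8=o, g−10=w, m−8=e, z−8=r.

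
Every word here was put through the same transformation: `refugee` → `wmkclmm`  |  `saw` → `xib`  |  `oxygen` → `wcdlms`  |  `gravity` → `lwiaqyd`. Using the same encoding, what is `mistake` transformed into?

rqxyipm

The shift depends on letter class: consonant r→w is +5, but vowel e→m is +8. The rule splits by letter class: vowels +8, consonants +5.
On mistake: m(cons)+5=r, i(vowel)+8=q, s(cons)+5=x, t(cons)+5=y, a(vowel)+8=i, k(cons)+5=p, e(vowel)+8=m.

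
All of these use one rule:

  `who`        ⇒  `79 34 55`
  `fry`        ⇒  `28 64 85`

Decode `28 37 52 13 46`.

final

Each letter becomes 3×(its alphabet position, a=1..z=26) + 10.
Undoing it on 28 37 52 13 46: 28→(28−10)÷3=6=f, 37→(37−10)÷3=9=i, 52→(52−10)÷3=14=n, 13→(13−10)÷3=1=a, 46→(46−10)÷3=12=l.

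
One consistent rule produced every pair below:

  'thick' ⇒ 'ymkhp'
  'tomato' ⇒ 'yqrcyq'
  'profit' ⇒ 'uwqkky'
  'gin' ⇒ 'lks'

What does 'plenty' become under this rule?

uqgsyd

The shift depends on letter class: consonant t→y is +5, but vowel i→k is +2. Vowels shift forward by 2 and consonants shift forward by 5.
Applying it to plenty: p(cons)+5=u, l(cons)+5=q, e(vowel)+2=g, n(cons)+5=s, t(cons)+5=y, y(cons)+5=d.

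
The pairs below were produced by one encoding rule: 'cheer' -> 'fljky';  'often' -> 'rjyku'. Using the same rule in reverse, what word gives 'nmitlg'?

The shift increases by 1 at each position, starting from +3: 3, 4, 5, ….
Decoding nmitlg: n−3=k, m−4=i, i−5=d, t−6=n, l−7=e, g−8=y.

kidney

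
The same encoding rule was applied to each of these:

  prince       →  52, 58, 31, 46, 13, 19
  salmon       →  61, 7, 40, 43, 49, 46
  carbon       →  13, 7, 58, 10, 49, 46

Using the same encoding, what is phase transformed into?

Each letter becomes 3×(its alphabet position, a=1..z=26) + 4.
Applying it to phase: p=16→52, h=8→28, a=1→7, s=19→61, e=5→19.

52, 28, 7, 61, 19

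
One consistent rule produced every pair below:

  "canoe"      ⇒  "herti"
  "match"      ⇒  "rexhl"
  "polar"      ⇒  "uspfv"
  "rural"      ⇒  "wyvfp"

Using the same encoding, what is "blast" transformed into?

gpexx

Shifts by position in canoe: pos 0: c→h (+5), pos 1: a→e (+4), pos 2: n→r (+4), pos 3: o→t (+5), pos 4: e→i (+4) — repeating every 3. The shifts repeat in a cycle of length 3: positions 0,1,… shift by +5, +4, +4, then the pattern repeats.
Applying it to blast: b+5=g, l+4=p, a+4=e, s+5=x, t+4=x.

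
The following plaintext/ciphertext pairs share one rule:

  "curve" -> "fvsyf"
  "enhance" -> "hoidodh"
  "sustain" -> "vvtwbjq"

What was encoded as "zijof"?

The shifts repeat in a cycle of length 3: positions 0,1,… shift by +3, +1, +1, then the pattern repeats.
Undoing it on zijof: z−3=w, i−1=h, j−1=i, o−3=l, f−1=e.

while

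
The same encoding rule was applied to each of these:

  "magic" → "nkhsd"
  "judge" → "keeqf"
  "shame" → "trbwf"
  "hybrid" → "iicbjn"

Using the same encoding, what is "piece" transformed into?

Shifts by position in magic: pos 0: m→n (+1), pos 1: a→k (+10), pos 2: g→h (+1), pos 3: i→s (+10) — repeating every 2. The shifts repeat in a cycle of length 2: positions 0,1,… shift by +1, +10, then the pattern repeats.
For piece: p+1=q, i+10=s, e+1=f, c+10=m, e+1=f.

qsfmf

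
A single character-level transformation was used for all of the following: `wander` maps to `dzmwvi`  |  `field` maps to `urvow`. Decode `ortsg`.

light

Each pair mirrors across the alphabet (w↔d, a↔z, n↔m): positions sum to 25. This is the alphabet-reversal cipher (Atbash): a becomes z, b becomes y, etc.
Reversing it on ortsg: o↔l, r↔i, t↔g, s↔h, g↔t.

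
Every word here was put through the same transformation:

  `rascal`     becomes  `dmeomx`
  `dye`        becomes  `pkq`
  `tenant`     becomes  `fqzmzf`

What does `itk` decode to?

Each letter is shifted forward by 12 in the alphabet (a Caesar shift of +12).
Undoing it on itk: i−12=w, t−12=h, k−12=y.

why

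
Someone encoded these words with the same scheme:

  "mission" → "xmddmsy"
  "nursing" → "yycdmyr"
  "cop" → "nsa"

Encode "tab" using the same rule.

eem

Two shifts are in play — +4 for a/e/i/o/u, +11 for every other letter.
Applying it to tab: t(cons)+11=e, a(vowel)+4=e, b(cons)+11=m.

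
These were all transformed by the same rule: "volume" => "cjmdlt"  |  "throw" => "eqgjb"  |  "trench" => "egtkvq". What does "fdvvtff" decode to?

v(21)→c(2) and o(14)→j(9) fit y≡25x+23 (mod 26); the inverse of 25 mod 26 is 25. This is an affine cipher: with a=0,…,z=25, each position x becomes (25x+23) mod 26.
Undoing it on fdvvtff: f(5)→25·(5−23)≡18=s; d(3)→25·(3−23)≡20=u; v(21)→25·(21−23)≡2=c; v(21)→25·(21−23)≡2=c; t(19)→25·(19−23)≡4=e; f(5)→25·(5−23)≡18=s; f(5)→25·(5−23)≡18=s (all mod 26).

success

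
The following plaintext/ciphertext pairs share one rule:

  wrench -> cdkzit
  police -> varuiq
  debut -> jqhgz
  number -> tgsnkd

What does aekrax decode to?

The shifts repeat in a cycle of length 2: positions 0,1,… shift by +6, +12, then the pattern repeats.
Reversing it on aekrax: a−6=u, e−12=s, k−6=e, r−12=f, a−6=u, x−12=l.

useful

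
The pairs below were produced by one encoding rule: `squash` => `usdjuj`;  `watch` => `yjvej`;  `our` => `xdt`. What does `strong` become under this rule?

uvtxpi

The shift depends on letter class: consonant s→u is +2, but vowel u→d is +9. The rule splits by letter class: vowels +9, consonants +2.
For strong: s(cons)+2=u, t(cons)+2=v, r(cons)+2=t, o(vowel)+9=x, n(cons)+2=p, g(cons)+2=i.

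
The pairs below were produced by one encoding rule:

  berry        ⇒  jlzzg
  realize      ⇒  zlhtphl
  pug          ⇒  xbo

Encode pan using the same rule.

Vowels shift forward by 7 and consonants shift forward by 8.
For pan: p(cons)+8=x, a(vowel)+7=h, n(cons)+8=v.

xhv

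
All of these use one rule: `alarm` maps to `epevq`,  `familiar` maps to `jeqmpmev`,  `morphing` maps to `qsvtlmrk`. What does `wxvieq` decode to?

Compare letters: a→e is +4, l→p is +4, a→e is +4 — a constant shift. It's a constant shift of +4 (ROT4).
Undoing it on wxvieq: w−4=s, x−4=t, v−4=r, i−4=e, e−4=a, q−4=m.

stream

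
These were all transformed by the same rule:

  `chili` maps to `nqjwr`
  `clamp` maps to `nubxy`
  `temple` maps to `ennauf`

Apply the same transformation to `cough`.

Shifts by position in chili: pos 0: c→n (+11), pos 1: h→q (+9), pos 2: i→j (+1), pos 3: l→w (+11), pos 4: i→r (+9) — repeating every 3. It's a Vigenère-style cipher with numeric key [11,9,1]: position i shifts by key[i mod 3].
For cough: c+11=n, o+9=x, u+1=v, g+11=r, h+9=q.

nxvrq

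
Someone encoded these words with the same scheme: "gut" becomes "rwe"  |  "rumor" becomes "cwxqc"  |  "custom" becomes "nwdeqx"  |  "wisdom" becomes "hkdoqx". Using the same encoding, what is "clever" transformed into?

The shift depends on letter class: consonant g→r is +11, but vowel u→w is +2. Vowels shift forward by 2 and consonants shift forward by 11.
Applying it to clever: c(cons)+11=n, l(cons)+11=w, e(vowel)+2=g, v(cons)+11=g, e(vowel)+2=g, r(cons)+11=c.

nwgggc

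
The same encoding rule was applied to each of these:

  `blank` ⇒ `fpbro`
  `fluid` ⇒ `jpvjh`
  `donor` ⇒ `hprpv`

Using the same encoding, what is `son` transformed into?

wpr

Two shifts are in play — +1 for a/e/i/o/u, +4 for every other letter.
On son: s(cons)+4=w, o(vowel)+1=p, n(cons)+4=r.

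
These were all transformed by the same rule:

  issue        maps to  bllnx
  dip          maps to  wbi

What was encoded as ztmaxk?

It's a constant shift of +19 (ROT19).
Reversing it on ztmaxk: z−19=g, t−19=a, m−19=t, a−19=h, x−19=e, k−19=r.

gather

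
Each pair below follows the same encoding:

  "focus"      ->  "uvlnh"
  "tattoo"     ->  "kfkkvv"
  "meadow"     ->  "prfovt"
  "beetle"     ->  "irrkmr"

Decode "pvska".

f(5)→u(20) and o(14)→v(21) fit y≡3x+5 (mod 26); the inverse of 3 mod 26 is 9. This is an affine cipher: with a=0,…,z=25, each position x becomes (3x+5) mod 26.
Decoding pvska: p(15)→9·(15−5)≡12=m; v(21)→9·(21−5)≡14=o; s(18)→9·(18−5)≡13=n; k(10)→9·(10−5)≡19=t; a(0)→9·(0−5)≡7=h (all mod 26).

month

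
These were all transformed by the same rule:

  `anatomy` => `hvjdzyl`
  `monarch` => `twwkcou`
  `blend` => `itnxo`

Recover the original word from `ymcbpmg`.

retreat

In anatomy: a→h is +7, n→v is +8, a→j is +9, t→d is +10 — the shift increases by 1 each position. Letter i (0-indexed) is shifted by i+7, so successive shifts are 7, 8, 9, ….
Undoing it on ymcbpmg: y−7=r, m−8=e, c−9=t, b−10=r, p−11=e, m−12=a, g−13=t.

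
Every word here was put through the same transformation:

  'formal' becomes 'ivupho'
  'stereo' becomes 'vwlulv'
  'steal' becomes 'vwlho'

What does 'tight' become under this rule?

The shift depends on letter class: consonant f→i is +3, but vowel o→v is +7. Vowels shift forward by 7 and consonants shift forward by 3.
Applying it to tight: t(cons)+3=w, i(vowel)+7=p, g(cons)+3=j, h(cons)+3=k, t(cons)+3=w.

wpjkw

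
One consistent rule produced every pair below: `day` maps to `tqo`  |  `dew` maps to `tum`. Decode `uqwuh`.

eager

Compare letters: d→t is +16, a→q is +16, y→o is +16 — a constant shift. It's a constant shift of +16 (ROT16).
Reversing it on uqwuh: u−16=e, q−16=a, w−16=g, u−16=e, h−16=r.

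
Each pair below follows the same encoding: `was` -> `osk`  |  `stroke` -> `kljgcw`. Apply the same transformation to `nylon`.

Compare letters: w→o is +18, a→s is +18, s→k is +18 — a constant shift. This is a Caesar cipher with shift 18.
For nylon: n+18=f, y+18=q, l+18=d, o+18=g, n+18=f.

fqdgf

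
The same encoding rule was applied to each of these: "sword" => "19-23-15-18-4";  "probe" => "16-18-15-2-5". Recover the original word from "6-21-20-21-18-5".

future

Letters become their 1-indexed alphabet positions: a=1 … z=26.
Undoing it on 6-21-20-21-18-5: 6=f, 21=u, 20=t, 21=u, 18=r, 5=e.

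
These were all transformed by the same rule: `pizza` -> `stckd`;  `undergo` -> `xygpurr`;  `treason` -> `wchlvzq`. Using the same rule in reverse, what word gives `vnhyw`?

Shifts by position in pizza: pos 0: p→s (+3), pos 1: i→t (+11), pos 2: z→c (+3), pos 3: z→k (+11) — repeating every 2. A repeating key of period 2 is used — shifts +3, +11 over and over.
Decoding vnhyw: v−3=s, n−11=c, h−3=e, y−11=n, w−3=t.

scent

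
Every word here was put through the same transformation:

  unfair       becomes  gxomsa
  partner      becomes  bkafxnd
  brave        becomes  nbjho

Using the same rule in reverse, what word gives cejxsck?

quality

Shifts by position in unfair: pos 0: u→g (+12), pos 1: n→x (+10), pos 2: f→o (+9), pos 3: a→m (+12), pos 4: i→s (+10), pos 5: r→a (+9) — repeating every 3. It's a Vigenère-style cipher with numeric key [12,10,9]: position i shifts by key[i mod 3].
Undoing it on cejxsck: c−12=q, e−10=u, j−9=a, x−12=l, s−10=i, c−9=t, k−12=y.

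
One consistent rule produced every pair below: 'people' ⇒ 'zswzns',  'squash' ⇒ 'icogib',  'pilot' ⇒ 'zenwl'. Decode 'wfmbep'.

orchid

p(15)→z(25) and e(4)→s(18) fit y≡3x+6 (mod 26); the inverse of 3 mod 26 is 9. Treating letters as 0–25, the rule is x ↦ 3x + 6 (mod 26).
Decoding wfmbep: w(22)→9·(22−6)≡14=o; f(5)→9·(5−6)≡17=r; m(12)→9·(12−6)≡2=c; b(1)→9·(1−6)≡7=h; e(4)→9·(4−6)≡8=i; p(15)→9·(15−6)≡3=d (all mod 26).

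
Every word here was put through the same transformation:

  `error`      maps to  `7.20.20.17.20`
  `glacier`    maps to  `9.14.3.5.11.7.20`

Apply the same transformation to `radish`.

20.3.6.11.21.10

e is letter #5 and maps to 7: an offset of 2. The number is (letter's place in the alphabet, a=1) + 2.
On radish: r=18→20, a=1→3, d=4→6, i=9→11, s=19→21, h=8→10.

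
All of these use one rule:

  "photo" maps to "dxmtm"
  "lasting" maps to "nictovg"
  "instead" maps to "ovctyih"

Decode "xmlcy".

horse

p(15)→d(3) and h(7)→x(23) fit y≡17x+8 (mod 26); the inverse of 17 mod 26 is 23. This is an affine cipher: with a=0,…,z=25, each position x becomes (17x+8) mod 26.
Reversing it on xmlcy: x(23)→23·(23−8)≡7=h; m(12)→23·(12−8)≡14=o; l(11)→23·(11−8)≡17=r; c(2)→23·(2−8)≡18=s; y(24)→23·(24−8)≡4=e (all mod 26).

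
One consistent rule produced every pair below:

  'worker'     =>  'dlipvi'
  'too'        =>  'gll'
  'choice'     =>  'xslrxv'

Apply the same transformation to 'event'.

vevmg

Letters are reflected about the middle of the alphabet (position → 25−position): Atbash.
Applying it to event: e↔v, v↔e, e↔v, n↔m, t↔g.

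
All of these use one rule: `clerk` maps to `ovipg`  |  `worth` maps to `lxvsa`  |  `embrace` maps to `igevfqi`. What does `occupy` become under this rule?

ctyggs

Read the word backwards and shift each letter +4.
Applying it to occupy: reverse → ypucco; then shift: y+4=c, p+4=t, u+4=y, c+4=g, c+4=g, o+4=s.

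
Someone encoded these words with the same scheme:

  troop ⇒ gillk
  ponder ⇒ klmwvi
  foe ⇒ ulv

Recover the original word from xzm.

Each pair mirrors across the alphabet (t↔g, r↔i, o↔l): positions sum to 25. Letters are reflected about the middle of the alphabet (position → 25−position): Atbash.
Undoing it on xzm: x↔c, z↔a, m↔n.

can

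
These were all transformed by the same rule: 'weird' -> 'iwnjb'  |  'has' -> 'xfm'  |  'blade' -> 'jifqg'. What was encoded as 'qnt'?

oil

Read the word backwards and shift each letter +5.
Decoding qnt: shift back: q−5=l, n−5=i, t−5=o → lio; then reverse → oil.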